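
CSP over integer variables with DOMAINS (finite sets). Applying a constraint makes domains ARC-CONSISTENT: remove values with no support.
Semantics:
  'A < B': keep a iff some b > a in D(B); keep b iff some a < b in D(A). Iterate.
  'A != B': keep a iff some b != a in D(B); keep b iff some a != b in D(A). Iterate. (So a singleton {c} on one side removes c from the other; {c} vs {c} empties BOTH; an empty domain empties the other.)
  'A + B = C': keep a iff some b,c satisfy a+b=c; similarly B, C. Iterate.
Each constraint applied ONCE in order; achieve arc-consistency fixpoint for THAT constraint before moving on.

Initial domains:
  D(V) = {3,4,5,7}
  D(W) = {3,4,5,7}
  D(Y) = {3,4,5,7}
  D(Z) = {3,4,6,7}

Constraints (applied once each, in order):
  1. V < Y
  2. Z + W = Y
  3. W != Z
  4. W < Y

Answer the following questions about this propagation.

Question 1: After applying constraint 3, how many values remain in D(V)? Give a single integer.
Answer: 3

Derivation:
Constraint 1 (V < Y) on D(V)={3,4,5,7} D(Y)={3,4,5,7}: V {3,4,5,7}->{3,4,5}; Y {3,4,5,7}->{4,5,7}
Constraint 2 (Z + W = Y) on D(Z)={3,4,6,7} D(W)={3,4,5,7} D(Y)={4,5,7}: Z {3,4,6,7}->{3,4}; W {3,4,5,7}->{3,4}; Y {4,5,7}->{7}
Constraint 3 (W != Z) on D(W)={3,4} D(Z)={3,4}: no change
So after constraint 3: D(V)={3,4,5}, size = 3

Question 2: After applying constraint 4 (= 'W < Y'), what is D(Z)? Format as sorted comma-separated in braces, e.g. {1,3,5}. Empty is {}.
Answer: {3,4}

Derivation:
Constraint 1 (V < Y) on D(V)={3,4,5,7} D(Y)={3,4,5,7}: V {3,4,5,7}->{3,4,5}; Y {3,4,5,7}->{4,5,7}
Constraint 2 (Z + W = Y) on D(Z)={3,4,6,7} D(W)={3,4,5,7} D(Y)={4,5,7}: Z {3,4,6,7}->{3,4}; W {3,4,5,7}->{3,4}; Y {4,5,7}->{7}
Constraint 3 (W != Z) on D(W)={3,4} D(Z)={3,4}: no change
Constraint 4 (W < Y) on D(W)={3,4} D(Y)={7}: no change
So after constraint 4: D(Z) = {3,4}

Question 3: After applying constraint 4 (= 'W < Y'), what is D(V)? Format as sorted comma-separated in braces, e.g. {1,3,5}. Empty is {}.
Answer: {3,4,5}

Derivation:
Constraint 1 (V < Y) on D(V)={3,4,5,7} D(Y)={3,4,5,7}: V {3,4,5,7}->{3,4,5}; Y {3,4,5,7}->{4,5,7}
Constraint 2 (Z + W = Y) on D(Z)={3,4,6,7} D(W)={3,4,5,7} D(Y)={4,5,7}: Z {3,4,6,7}->{3,4}; W {3,4,5,7}->{3,4}; Y {4,5,7}->{7}
Constraint 3 (W != Z) on D(W)={3,4} D(Z)={3,4}: no change
Constraint 4 (W < Y) on D(W)={3,4} D(Y)={7}: no change
So after constraint 4: D(V) = {3,4,5}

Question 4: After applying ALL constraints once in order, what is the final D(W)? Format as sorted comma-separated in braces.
Constraint 1 (V < Y) on D(V)={3,4,5,7} D(Y)={3,4,5,7}: V {3,4,5,7}->{3,4,5}; Y {3,4,5,7}->{4,5,7}
Constraint 2 (Z + W = Y) on D(Z)={3,4,6,7} D(W)={3,4,5,7} D(Y)={4,5,7}: Z {3,4,6,7}->{3,4}; W {3,4,5,7}->{3,4}; Y {4,5,7}->{7}
Constraint 3 (W != Z) on D(W)={3,4} D(Z)={3,4}: no change
Constraint 4 (W < Y) on D(W)={3,4} D(Y)={7}: no change
So after all 4 constraints: D(W) = {3,4}

Answer: {3,4}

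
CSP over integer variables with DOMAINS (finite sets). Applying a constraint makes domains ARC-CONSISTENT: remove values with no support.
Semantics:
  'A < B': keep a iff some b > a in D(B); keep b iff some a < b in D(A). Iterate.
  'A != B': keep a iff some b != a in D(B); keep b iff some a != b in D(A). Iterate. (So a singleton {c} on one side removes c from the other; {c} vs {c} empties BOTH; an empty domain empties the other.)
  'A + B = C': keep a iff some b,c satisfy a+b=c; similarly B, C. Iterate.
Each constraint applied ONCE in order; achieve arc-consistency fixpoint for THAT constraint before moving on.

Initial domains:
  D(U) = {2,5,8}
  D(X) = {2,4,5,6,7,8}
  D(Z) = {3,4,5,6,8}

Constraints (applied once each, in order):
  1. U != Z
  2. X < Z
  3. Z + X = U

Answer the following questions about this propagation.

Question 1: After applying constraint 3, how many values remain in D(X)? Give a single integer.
Answer: 3

Derivation:
Constraint 1 (U != Z) on D(U)={2,5,8} D(Z)={3,4,5,6,8}: no change
Constraint 2 (X < Z) on D(X)={2,4,5,6,7,8} D(Z)={3,4,5,6,8}: X {2,4,5,6,7,8}->{2,4,5,6,7}
Constraint 3 (Z + X = U) on D(Z)={3,4,5,6,8} D(X)={2,4,5,6,7} D(U)={2,5,8}: Z {3,4,5,6,8}->{3,4,6}; X {2,4,5,6,7}->{2,4,5}; U {2,5,8}->{5,8}
So after constraint 3: D(X)={2,4,5}, size = 3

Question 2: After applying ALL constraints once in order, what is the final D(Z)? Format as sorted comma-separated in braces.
Answer: {3,4,6}

Derivation:
Constraint 1 (U != Z) on D(U)={2,5,8} D(Z)={3,4,5,6,8}: no change
Constraint 2 (X < Z) on D(X)={2,4,5,6,7,8} D(Z)={3,4,5,6,8}: X {2,4,5,6,7,8}->{2,4,5,6,7}
Constraint 3 (Z + X = U) on D(Z)={3,4,5,6,8} D(X)={2,4,5,6,7} D(U)={2,5,8}: Z {3,4,5,6,8}->{3,4,6}; X {2,4,5,6,7}->{2,4,5}; U {2,5,8}->{5,8}
So after all 3 constraints: D(Z) = {3,4,6}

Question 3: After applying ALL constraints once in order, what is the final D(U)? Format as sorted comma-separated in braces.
Constraint 1 (U != Z) on D(U)={2,5,8} D(Z)={3,4,5,6,8}: no change
Constraint 2 (X < Z) on D(X)={2,4,5,6,7,8} D(Z)={3,4,5,6,8}: X {2,4,5,6,7,8}->{2,4,5,6,7}
Constraint 3 (Z + X = U) on D(Z)={3,4,5,6,8} D(X)={2,4,5,6,7} D(U)={2,5,8}: Z {3,4,5,6,8}->{3,4,6}; X {2,4,5,6,7}->{2,4,5}; U {2,5,8}->{5,8}
So after all 3 constraints: D(U) = {5,8}

Answer: {5,8}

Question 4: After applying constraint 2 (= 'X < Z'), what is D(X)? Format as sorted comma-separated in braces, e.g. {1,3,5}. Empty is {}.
Constraint 1 (U != Z) on D(U)={2,5,8} D(Z)={3,4,5,6,8}: no change
Constraint 2 (X < Z) on D(X)={2,4,5,6,7,8} D(Z)={3,4,5,6,8}: X {2,4,5,6,7,8}->{2,4,5,6,7}
So after constraint 2: D(X) = {2,4,5,6,7}

Answer: {2,4,5,6,7}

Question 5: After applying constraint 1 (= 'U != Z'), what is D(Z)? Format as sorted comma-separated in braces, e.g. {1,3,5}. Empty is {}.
Constraint 1 (U != Z) on D(U)={2,5,8} D(Z)={3,4,5,6,8}: no change
So after constraint 1: D(Z) = {3,4,5,6,8}

Answer: {3,4,5,6,8}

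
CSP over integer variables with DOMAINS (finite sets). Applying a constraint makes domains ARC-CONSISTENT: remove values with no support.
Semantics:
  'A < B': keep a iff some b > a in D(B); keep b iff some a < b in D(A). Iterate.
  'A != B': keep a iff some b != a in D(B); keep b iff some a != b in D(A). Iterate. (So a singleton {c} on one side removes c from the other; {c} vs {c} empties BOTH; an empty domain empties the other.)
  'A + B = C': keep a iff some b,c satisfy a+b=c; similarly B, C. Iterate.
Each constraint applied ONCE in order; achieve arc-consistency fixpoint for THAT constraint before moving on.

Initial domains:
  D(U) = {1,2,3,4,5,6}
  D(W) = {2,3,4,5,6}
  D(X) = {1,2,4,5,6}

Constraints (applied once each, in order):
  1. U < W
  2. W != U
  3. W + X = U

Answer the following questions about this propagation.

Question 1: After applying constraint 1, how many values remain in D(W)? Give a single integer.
Constraint 1 (U < W) on D(U)={1,2,3,4,5,6} D(W)={2,3,4,5,6}: U {1,2,3,4,5,6}->{1,2,3,4,5}
So after constraint 1: D(W)={2,3,4,5,6}, size = 5

Answer: 5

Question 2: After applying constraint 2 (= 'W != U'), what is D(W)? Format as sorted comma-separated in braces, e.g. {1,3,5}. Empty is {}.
Constraint 1 (U < W) on D(U)={1,2,3,4,5,6} D(W)={2,3,4,5,6}: U {1,2,3,4,5,6}->{1,2,3,4,5}
Constraint 2 (W != U) on D(W)={2,3,4,5,6} D(U)={1,2,3,4,5}: no change
So after constraint 2: D(W) = {2,3,4,5,6}

Answer: {2,3,4,5,6}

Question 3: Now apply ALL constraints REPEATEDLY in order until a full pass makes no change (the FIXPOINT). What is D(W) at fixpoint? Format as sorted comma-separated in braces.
Answer: {}

Derivation:
pass 0 (initial): D(W)={2,3,4,5,6}
pass 1: U {1,2,3,4,5,6}->{3,4,5}; W {2,3,4,5,6}->{2,3,4}; X {1,2,4,5,6}->{1,2}
pass 2: U {3,4,5}->{}; W {2,3,4}->{}; X {1,2}->{}
pass 3: no change
Fixpoint after 3 passes: D(W) = {}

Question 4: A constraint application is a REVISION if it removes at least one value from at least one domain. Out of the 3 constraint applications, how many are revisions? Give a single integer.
Constraint 1 (U < W) on D(U)={1,2,3,4,5,6} D(W)={2,3,4,5,6}: U {1,2,3,4,5,6}->{1,2,3,4,5} => REVISION
Constraint 2 (W != U) on D(W)={2,3,4,5,6} D(U)={1,2,3,4,5}: no change => not a revision
Constraint 3 (W + X = U) on D(W)={2,3,4,5,6} D(X)={1,2,4,5,6} D(U)={1,2,3,4,5}: W {2,3,4,5,6}->{2,3,4}; X {1,2,4,5,6}->{1,2}; U {1,2,3,4,5}->{3,4,5} => REVISION
Total revisions = 2

Answer: 2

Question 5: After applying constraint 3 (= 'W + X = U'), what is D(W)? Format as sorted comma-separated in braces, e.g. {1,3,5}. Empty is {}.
Answer: {2,3,4}

Derivation:
Constraint 1 (U < W) on D(U)={1,2,3,4,5,6} D(W)={2,3,4,5,6}: U {1,2,3,4,5,6}->{1,2,3,4,5}
Constraint 2 (W != U) on D(W)={2,3,4,5,6} D(U)={1,2,3,4,5}: no change
Constraint 3 (W + X = U) on D(W)={2,3,4,5,6} D(X)={1,2,4,5,6} D(U)={1,2,3,4,5}: W {2,3,4,5,6}->{2,3,4}; X {1,2,4,5,6}->{1,2}; U {1,2,3,4,5}->{3,4,5}
So after constraint 3: D(W) = {2,3,4}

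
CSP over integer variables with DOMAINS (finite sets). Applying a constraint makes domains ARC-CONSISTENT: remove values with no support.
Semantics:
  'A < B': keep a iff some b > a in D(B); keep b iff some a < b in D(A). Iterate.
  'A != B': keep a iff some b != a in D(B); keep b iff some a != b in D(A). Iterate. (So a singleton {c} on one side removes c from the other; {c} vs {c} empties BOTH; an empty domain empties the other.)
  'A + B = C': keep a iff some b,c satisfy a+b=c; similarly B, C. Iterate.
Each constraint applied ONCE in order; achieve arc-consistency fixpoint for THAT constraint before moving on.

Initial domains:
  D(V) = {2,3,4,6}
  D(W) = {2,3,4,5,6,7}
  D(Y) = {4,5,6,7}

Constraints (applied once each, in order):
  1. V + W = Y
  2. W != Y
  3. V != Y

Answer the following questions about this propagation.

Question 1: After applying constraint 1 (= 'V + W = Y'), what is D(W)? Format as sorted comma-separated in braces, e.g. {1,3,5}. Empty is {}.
Constraint 1 (V + W = Y) on D(V)={2,3,4,6} D(W)={2,3,4,5,6,7} D(Y)={4,5,6,7}: V {2,3,4,6}->{2,3,4}; W {2,3,4,5,6,7}->{2,3,4,5}
So after constraint 1: D(W) = {2,3,4,5}

Answer: {2,3,4,5}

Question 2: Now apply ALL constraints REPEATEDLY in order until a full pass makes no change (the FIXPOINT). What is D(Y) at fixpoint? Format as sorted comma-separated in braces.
pass 0 (initial): D(Y)={4,5,6,7}
pass 1: V {2,3,4,6}->{2,3,4}; W {2,3,4,5,6,7}->{2,3,4,5}
pass 2: no change
Fixpoint after 2 passes: D(Y) = {4,5,6,7}

Answer: {4,5,6,7}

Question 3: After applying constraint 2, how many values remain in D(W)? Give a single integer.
Constraint 1 (V + W = Y) on D(V)={2,3,4,6} D(W)={2,3,4,5,6,7} D(Y)={4,5,6,7}: V {2,3,4,6}->{2,3,4}; W {2,3,4,5,6,7}->{2,3,4,5}
Constraint 2 (W != Y) on D(W)={2,3,4,5} D(Y)={4,5,6,7}: no change
So after constraint 2: D(W)={2,3,4,5}, size = 4

Answer: 4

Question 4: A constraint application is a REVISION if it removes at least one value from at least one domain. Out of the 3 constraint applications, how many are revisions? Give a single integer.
Answer: 1

Derivation:
Constraint 1 (V + W = Y) on D(V)={2,3,4,6} D(W)={2,3,4,5,6,7} D(Y)={4,5,6,7}: V {2,3,4,6}->{2,3,4}; W {2,3,4,5,6,7}->{2,3,4,5} => REVISION
Constraint 2 (W != Y) on D(W)={2,3,4,5} D(Y)={4,5,6,7}: no change => not a revision
Constraint 3 (V != Y) on D(V)={2,3,4} D(Y)={4,5,6,7}: no change => not a revision
Total revisions = 1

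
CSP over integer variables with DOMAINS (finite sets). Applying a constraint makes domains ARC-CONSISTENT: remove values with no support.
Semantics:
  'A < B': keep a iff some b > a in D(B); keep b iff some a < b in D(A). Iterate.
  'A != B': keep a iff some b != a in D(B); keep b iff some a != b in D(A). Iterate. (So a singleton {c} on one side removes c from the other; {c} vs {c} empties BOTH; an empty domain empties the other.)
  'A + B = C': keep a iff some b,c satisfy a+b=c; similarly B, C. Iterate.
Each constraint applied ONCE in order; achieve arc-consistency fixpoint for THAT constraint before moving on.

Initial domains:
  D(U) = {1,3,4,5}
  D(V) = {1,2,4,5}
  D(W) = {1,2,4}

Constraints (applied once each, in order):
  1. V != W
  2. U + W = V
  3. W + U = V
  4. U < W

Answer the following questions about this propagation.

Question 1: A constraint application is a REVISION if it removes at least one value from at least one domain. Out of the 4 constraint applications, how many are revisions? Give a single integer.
Answer: 2

Derivation:
Constraint 1 (V != W) on D(V)={1,2,4,5} D(W)={1,2,4}: no change => not a revision
Constraint 2 (U + W = V) on D(U)={1,3,4,5} D(W)={1,2,4} D(V)={1,2,4,5}: U {1,3,4,5}->{1,3,4}; V {1,2,4,5}->{2,4,5} => REVISION
Constraint 3 (W + U = V) on D(W)={1,2,4} D(U)={1,3,4} D(V)={2,4,5}: no change => not a revision
Constraint 4 (U < W) on D(U)={1,3,4} D(W)={1,2,4}: U {1,3,4}->{1,3}; W {1,2,4}->{2,4} => REVISION
Total revisions = 2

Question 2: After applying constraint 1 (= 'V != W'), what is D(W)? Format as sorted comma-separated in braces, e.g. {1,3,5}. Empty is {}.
Answer: {1,2,4}

Derivation:
Constraint 1 (V != W) on D(V)={1,2,4,5} D(W)={1,2,4}: no change
So after constraint 1: D(W) = {1,2,4}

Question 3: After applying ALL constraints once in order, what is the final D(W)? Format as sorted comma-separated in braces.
Constraint 1 (V != W) on D(V)={1,2,4,5} D(W)={1,2,4}: no change
Constraint 2 (U + W = V) on D(U)={1,3,4,5} D(W)={1,2,4} D(V)={1,2,4,5}: U {1,3,4,5}->{1,3,4}; V {1,2,4,5}->{2,4,5}
Constraint 3 (W + U = V) on D(W)={1,2,4} D(U)={1,3,4} D(V)={2,4,5}: no change
Constraint 4 (U < W) on D(U)={1,3,4} D(W)={1,2,4}: U {1,3,4}->{1,3}; W {1,2,4}->{2,4}
So after all 4 constraints: D(W) = {2,4}

Answer: {2,4}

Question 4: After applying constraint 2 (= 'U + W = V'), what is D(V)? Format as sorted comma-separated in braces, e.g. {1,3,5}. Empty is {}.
Constraint 1 (V != W) on D(V)={1,2,4,5} D(W)={1,2,4}: no change
Constraint 2 (U + W = V) on D(U)={1,3,4,5} D(W)={1,2,4} D(V)={1,2,4,5}: U {1,3,4,5}->{1,3,4}; V {1,2,4,5}->{2,4,5}
So after constraint 2: D(V) = {2,4,5}

Answer: {2,4,5}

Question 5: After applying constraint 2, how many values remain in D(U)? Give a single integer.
Constraint 1 (V != W) on D(V)={1,2,4,5} D(W)={1,2,4}: no change
Constraint 2 (U + W = V) on D(U)={1,3,4,5} D(W)={1,2,4} D(V)={1,2,4,5}: U {1,3,4,5}->{1,3,4}; V {1,2,4,5}->{2,4,5}
So after constraint 2: D(U)={1,3,4}, size = 3

Answer: 3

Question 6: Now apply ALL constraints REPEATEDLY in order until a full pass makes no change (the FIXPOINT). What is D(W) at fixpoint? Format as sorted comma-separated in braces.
pass 0 (initial): D(W)={1,2,4}
pass 1: U {1,3,4,5}->{1,3}; V {1,2,4,5}->{2,4,5}; W {1,2,4}->{2,4}
pass 2: V {2,4,5}->{5}
pass 3: no change
Fixpoint after 3 passes: D(W) = {2,4}

Answer: {2,4}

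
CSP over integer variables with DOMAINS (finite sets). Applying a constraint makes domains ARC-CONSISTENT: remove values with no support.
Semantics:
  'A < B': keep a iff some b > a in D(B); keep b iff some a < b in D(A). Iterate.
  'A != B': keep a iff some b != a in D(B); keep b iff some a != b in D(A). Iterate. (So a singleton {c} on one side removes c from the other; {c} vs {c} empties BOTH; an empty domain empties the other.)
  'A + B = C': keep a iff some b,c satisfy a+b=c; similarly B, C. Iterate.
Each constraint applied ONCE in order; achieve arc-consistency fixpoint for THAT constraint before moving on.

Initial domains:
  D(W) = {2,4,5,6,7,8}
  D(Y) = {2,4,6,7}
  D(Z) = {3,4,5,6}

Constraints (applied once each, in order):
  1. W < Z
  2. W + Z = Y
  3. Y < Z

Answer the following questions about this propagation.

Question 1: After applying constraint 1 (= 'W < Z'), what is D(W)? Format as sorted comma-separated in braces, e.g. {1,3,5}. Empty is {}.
Constraint 1 (W < Z) on D(W)={2,4,5,6,7,8} D(Z)={3,4,5,6}: W {2,4,5,6,7,8}->{2,4,5}
So after constraint 1: D(W) = {2,4,5}

Answer: {2,4,5}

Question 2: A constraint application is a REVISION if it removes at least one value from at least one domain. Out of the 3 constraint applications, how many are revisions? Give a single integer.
Constraint 1 (W < Z) on D(W)={2,4,5,6,7,8} D(Z)={3,4,5,6}: W {2,4,5,6,7,8}->{2,4,5} => REVISION
Constraint 2 (W + Z = Y) on D(W)={2,4,5} D(Z)={3,4,5,6} D(Y)={2,4,6,7}: W {2,4,5}->{2,4}; Z {3,4,5,6}->{3,4,5}; Y {2,4,6,7}->{6,7} => REVISION
Constraint 3 (Y < Z) on D(Y)={6,7} D(Z)={3,4,5}: Y {6,7}->{}; Z {3,4,5}->{} => REVISION
Total revisions = 3

Answer: 3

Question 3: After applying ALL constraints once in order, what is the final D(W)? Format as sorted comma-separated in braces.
Answer: {2,4}

Derivation:
Constraint 1 (W < Z) on D(W)={2,4,5,6,7,8} D(Z)={3,4,5,6}: W {2,4,5,6,7,8}->{2,4,5}
Constraint 2 (W + Z = Y) on D(W)={2,4,5} D(Z)={3,4,5,6} D(Y)={2,4,6,7}: W {2,4,5}->{2,4}; Z {3,4,5,6}->{3,4,5}; Y {2,4,6,7}->{6,7}
Constraint 3 (Y < Z) on D(Y)={6,7} D(Z)={3,4,5}: Y {6,7}->{}; Z {3,4,5}->{}
So after all 3 constraints: D(W) = {2,4}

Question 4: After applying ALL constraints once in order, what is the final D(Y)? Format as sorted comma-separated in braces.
Answer: {}

Derivation:
Constraint 1 (W < Z) on D(W)={2,4,5,6,7,8} D(Z)={3,4,5,6}: W {2,4,5,6,7,8}->{2,4,5}
Constraint 2 (W + Z = Y) on D(W)={2,4,5} D(Z)={3,4,5,6} D(Y)={2,4,6,7}: W {2,4,5}->{2,4}; Z {3,4,5,6}->{3,4,5}; Y {2,4,6,7}->{6,7}
Constraint 3 (Y < Z) on D(Y)={6,7} D(Z)={3,4,5}: Y {6,7}->{}; Z {3,4,5}->{}
So after all 3 constraints: D(Y) = {}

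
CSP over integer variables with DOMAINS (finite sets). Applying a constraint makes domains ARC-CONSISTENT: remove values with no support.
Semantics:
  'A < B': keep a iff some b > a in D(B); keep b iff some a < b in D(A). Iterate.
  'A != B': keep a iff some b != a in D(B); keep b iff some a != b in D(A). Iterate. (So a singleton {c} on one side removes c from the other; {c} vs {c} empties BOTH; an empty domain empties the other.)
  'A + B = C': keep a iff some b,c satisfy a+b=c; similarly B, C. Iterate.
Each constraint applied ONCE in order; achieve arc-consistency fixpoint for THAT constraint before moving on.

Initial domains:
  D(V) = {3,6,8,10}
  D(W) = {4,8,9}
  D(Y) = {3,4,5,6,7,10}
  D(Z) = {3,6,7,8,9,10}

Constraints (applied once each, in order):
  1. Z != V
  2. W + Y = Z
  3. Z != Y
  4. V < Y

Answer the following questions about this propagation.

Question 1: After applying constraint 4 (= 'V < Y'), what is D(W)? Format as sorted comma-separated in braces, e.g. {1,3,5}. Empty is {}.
Constraint 1 (Z != V) on D(Z)={3,6,7,8,9,10} D(V)={3,6,8,10}: no change
Constraint 2 (W + Y = Z) on D(W)={4,8,9} D(Y)={3,4,5,6,7,10} D(Z)={3,6,7,8,9,10}: W {4,8,9}->{4}; Y {3,4,5,6,7,10}->{3,4,5,6}; Z {3,6,7,8,9,10}->{7,8,9,10}
Constraint 3 (Z != Y) on D(Z)={7,8,9,10} D(Y)={3,4,5,6}: no change
Constraint 4 (V < Y) on D(V)={3,6,8,10} D(Y)={3,4,5,6}: V {3,6,8,10}->{3}; Y {3,4,5,6}->{4,5,6}
So after constraint 4: D(W) = {4}

Answer: {4}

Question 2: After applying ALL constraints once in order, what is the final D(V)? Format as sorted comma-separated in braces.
Answer: {3}

Derivation:
Constraint 1 (Z != V) on D(Z)={3,6,7,8,9,10} D(V)={3,6,8,10}: no change
Constraint 2 (W + Y = Z) on D(W)={4,8,9} D(Y)={3,4,5,6,7,10} D(Z)={3,6,7,8,9,10}: W {4,8,9}->{4}; Y {3,4,5,6,7,10}->{3,4,5,6}; Z {3,6,7,8,9,10}->{7,8,9,10}
Constraint 3 (Z != Y) on D(Z)={7,8,9,10} D(Y)={3,4,5,6}: no change
Constraint 4 (V < Y) on D(V)={3,6,8,10} D(Y)={3,4,5,6}: V {3,6,8,10}->{3}; Y {3,4,5,6}->{4,5,6}
So after all 4 constraints: D(V) = {3}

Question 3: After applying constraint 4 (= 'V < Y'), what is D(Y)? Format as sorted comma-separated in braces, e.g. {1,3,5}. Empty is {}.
Answer: {4,5,6}

Derivation:
Constraint 1 (Z != V) on D(Z)={3,6,7,8,9,10} D(V)={3,6,8,10}: no change
Constraint 2 (W + Y = Z) on D(W)={4,8,9} D(Y)={3,4,5,6,7,10} D(Z)={3,6,7,8,9,10}: W {4,8,9}->{4}; Y {3,4,5,6,7,10}->{3,4,5,6}; Z {3,6,7,8,9,10}->{7,8,9,10}
Constraint 3 (Z != Y) on D(Z)={7,8,9,10} D(Y)={3,4,5,6}: no change
Constraint 4 (V < Y) on D(V)={3,6,8,10} D(Y)={3,4,5,6}: V {3,6,8,10}->{3}; Y {3,4,5,6}->{4,5,6}
So after constraint 4: D(Y) = {4,5,6}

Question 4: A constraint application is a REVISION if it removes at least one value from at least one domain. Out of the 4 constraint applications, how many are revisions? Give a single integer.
Constraint 1 (Z != V) on D(Z)={3,6,7,8,9,10} D(V)={3,6,8,10}: no change => not a revision
Constraint 2 (W + Y = Z) on D(W)={4,8,9} D(Y)={3,4,5,6,7,10} D(Z)={3,6,7,8,9,10}: W {4,8,9}->{4}; Y {3,4,5,6,7,10}->{3,4,5,6}; Z {3,6,7,8,9,10}->{7,8,9,10} => REVISION
Constraint 3 (Z != Y) on D(Z)={7,8,9,10} D(Y)={3,4,5,6}: no change => not a revision
Constraint 4 (V < Y) on D(V)={3,6,8,10} D(Y)={3,4,5,6}: V {3,6,8,10}->{3}; Y {3,4,5,6}->{4,5,6} => REVISION
Total revisions = 2

Answer: 2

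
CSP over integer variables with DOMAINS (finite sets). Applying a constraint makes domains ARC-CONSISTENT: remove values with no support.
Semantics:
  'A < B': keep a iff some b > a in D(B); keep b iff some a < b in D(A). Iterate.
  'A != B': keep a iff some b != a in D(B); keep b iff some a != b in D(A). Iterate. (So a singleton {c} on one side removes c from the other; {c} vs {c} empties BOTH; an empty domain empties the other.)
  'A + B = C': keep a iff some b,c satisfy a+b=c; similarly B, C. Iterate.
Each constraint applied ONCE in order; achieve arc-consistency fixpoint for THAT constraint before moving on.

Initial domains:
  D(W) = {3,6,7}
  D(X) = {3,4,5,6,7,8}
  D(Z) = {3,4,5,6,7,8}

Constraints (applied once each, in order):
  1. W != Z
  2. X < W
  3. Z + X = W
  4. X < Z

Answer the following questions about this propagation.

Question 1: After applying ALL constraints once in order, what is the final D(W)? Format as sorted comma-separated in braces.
Answer: {6,7}

Derivation:
Constraint 1 (W != Z) on D(W)={3,6,7} D(Z)={3,4,5,6,7,8}: no change
Constraint 2 (X < W) on D(X)={3,4,5,6,7,8} D(W)={3,6,7}: X {3,4,5,6,7,8}->{3,4,5,6}; W {3,6,7}->{6,7}
Constraint 3 (Z + X = W) on D(Z)={3,4,5,6,7,8} D(X)={3,4,5,6} D(W)={6,7}: Z {3,4,5,6,7,8}->{3,4}; X {3,4,5,6}->{3,4}
Constraint 4 (X < Z) on D(X)={3,4} D(Z)={3,4}: X {3,4}->{3}; Z {3,4}->{4}
So after all 4 constraints: D(W) = {6,7}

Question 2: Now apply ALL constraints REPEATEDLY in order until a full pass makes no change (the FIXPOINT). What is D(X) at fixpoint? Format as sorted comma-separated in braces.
pass 0 (initial): D(X)={3,4,5,6,7,8}
pass 1: W {3,6,7}->{6,7}; X {3,4,5,6,7,8}->{3}; Z {3,4,5,6,7,8}->{4}
pass 2: W {6,7}->{7}
pass 3: no change
Fixpoint after 3 passes: D(X) = {3}

Answer: {3}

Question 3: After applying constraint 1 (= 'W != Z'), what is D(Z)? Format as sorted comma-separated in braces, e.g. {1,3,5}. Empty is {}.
Answer: {3,4,5,6,7,8}

Derivation:
Constraint 1 (W != Z) on D(W)={3,6,7} D(Z)={3,4,5,6,7,8}: no change
So after constraint 1: D(Z) = {3,4,5,6,7,8}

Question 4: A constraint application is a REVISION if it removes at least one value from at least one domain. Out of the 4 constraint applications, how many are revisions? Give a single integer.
Constraint 1 (W != Z) on D(W)={3,6,7} D(Z)={3,4,5,6,7,8}: no change => not a revision
Constraint 2 (X < W) on D(X)={3,4,5,6,7,8} D(W)={3,6,7}: X {3,4,5,6,7,8}->{3,4,5,6}; W {3,6,7}->{6,7} => REVISION
Constraint 3 (Z + X = W) on D(Z)={3,4,5,6,7,8} D(X)={3,4,5,6} D(W)={6,7}: Z {3,4,5,6,7,8}->{3,4}; X {3,4,5,6}->{3,4} => REVISION
Constraint 4 (X < Z) on D(X)={3,4} D(Z)={3,4}: X {3,4}->{3}; Z {3,4}->{4} => REVISION
Total revisions = 3

Answer: 3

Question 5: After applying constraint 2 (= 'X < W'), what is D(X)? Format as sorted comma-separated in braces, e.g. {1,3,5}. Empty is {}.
Constraint 1 (W != Z) on D(W)={3,6,7} D(Z)={3,4,5,6,7,8}: no change
Constraint 2 (X < W) on D(X)={3,4,5,6,7,8} D(W)={3,6,7}: X {3,4,5,6,7,8}->{3,4,5,6}; W {3,6,7}->{6,7}
So after constraint 2: D(X) = {3,4,5,6}

Answer: {3,4,5,6}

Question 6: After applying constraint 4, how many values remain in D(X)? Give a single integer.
Answer: 1

Derivation:
Constraint 1 (W != Z) on D(W)={3,6,7} D(Z)={3,4,5,6,7,8}: no change
Constraint 2 (X < W) on D(X)={3,4,5,6,7,8} D(W)={3,6,7}: X {3,4,5,6,7,8}->{3,4,5,6}; W {3,6,7}->{6,7}
Constraint 3 (Z + X = W) on D(Z)={3,4,5,6,7,8} D(X)={3,4,5,6} D(W)={6,7}: Z {3,4,5,6,7,8}->{3,4}; X {3,4,5,6}->{3,4}
Constraint 4 (X < Z) on D(X)={3,4} D(Z)={3,4}: X {3,4}->{3}; Z {3,4}->{4}
So after constraint 4: D(X)={3}, size = 1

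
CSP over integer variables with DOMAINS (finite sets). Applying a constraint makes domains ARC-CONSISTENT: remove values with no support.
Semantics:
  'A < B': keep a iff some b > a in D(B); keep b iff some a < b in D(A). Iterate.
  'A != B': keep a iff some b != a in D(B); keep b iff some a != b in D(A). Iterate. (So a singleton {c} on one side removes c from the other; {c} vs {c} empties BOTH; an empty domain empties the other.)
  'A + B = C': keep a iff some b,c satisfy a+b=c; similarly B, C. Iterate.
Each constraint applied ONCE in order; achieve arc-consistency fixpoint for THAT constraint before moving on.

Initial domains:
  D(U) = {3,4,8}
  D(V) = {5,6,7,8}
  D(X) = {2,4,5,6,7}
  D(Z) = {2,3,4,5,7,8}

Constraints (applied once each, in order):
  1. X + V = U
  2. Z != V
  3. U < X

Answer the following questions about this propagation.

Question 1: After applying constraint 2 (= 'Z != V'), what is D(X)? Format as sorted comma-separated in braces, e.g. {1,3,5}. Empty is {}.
Constraint 1 (X + V = U) on D(X)={2,4,5,6,7} D(V)={5,6,7,8} D(U)={3,4,8}: X {2,4,5,6,7}->{2}; V {5,6,7,8}->{6}; U {3,4,8}->{8}
Constraint 2 (Z != V) on D(Z)={2,3,4,5,7,8} D(V)={6}: no change
So after constraint 2: D(X) = {2}

Answer: {2}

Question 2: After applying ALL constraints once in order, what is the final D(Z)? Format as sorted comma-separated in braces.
Constraint 1 (X + V = U) on D(X)={2,4,5,6,7} D(V)={5,6,7,8} D(U)={3,4,8}: X {2,4,5,6,7}->{2}; V {5,6,7,8}->{6}; U {3,4,8}->{8}
Constraint 2 (Z != V) on D(Z)={2,3,4,5,7,8} D(V)={6}: no change
Constraint 3 (U < X) on D(U)={8} D(X)={2}: U {8}->{}; X {2}->{}
So after all 3 constraints: D(Z) = {2,3,4,5,7,8}

Answer: {2,3,4,5,7,8}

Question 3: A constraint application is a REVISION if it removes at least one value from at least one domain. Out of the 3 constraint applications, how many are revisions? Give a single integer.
Constraint 1 (X + V = U) on D(X)={2,4,5,6,7} D(V)={5,6,7,8} D(U)={3,4,8}: X {2,4,5,6,7}->{2}; V {5,6,7,8}->{6}; U {3,4,8}->{8} => REVISION
Constraint 2 (Z != V) on D(Z)={2,3,4,5,7,8} D(V)={6}: no change => not a revision
Constraint 3 (U < X) on D(U)={8} D(X)={2}: U {8}->{}; X {2}->{} => REVISION
Total revisions = 2

Answer: 2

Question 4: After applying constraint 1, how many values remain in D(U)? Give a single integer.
Constraint 1 (X + V = U) on D(X)={2,4,5,6,7} D(V)={5,6,7,8} D(U)={3,4,8}: X {2,4,5,6,7}->{2}; V {5,6,7,8}->{6}; U {3,4,8}->{8}
So after constraint 1: D(U)={8}, size = 1

Answer: 1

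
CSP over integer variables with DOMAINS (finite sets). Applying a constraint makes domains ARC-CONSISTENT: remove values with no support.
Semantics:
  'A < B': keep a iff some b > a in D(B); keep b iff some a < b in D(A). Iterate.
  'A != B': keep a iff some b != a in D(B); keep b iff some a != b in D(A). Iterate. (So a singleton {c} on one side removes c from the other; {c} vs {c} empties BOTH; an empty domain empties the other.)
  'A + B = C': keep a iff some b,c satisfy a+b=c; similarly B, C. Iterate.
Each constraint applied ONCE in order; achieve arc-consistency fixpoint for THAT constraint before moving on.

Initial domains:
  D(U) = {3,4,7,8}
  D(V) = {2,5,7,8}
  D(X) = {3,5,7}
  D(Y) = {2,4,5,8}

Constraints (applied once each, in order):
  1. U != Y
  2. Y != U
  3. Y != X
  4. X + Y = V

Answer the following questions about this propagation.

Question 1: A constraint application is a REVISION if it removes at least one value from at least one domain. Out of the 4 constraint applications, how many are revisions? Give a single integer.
Answer: 1

Derivation:
Constraint 1 (U != Y) on D(U)={3,4,7,8} D(Y)={2,4,5,8}: no change => not a revision
Constraint 2 (Y != U) on D(Y)={2,4,5,8} D(U)={3,4,7,8}: no change => not a revision
Constraint 3 (Y != X) on D(Y)={2,4,5,8} D(X)={3,5,7}: no change => not a revision
Constraint 4 (X + Y = V) on D(X)={3,5,7} D(Y)={2,4,5,8} D(V)={2,5,7,8}: X {3,5,7}->{3,5}; Y {2,4,5,8}->{2,4,5}; V {2,5,7,8}->{5,7,8} => REVISION
Total revisions = 1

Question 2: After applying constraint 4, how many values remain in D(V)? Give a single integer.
Constraint 1 (U != Y) on D(U)={3,4,7,8} D(Y)={2,4,5,8}: no change
Constraint 2 (Y != U) on D(Y)={2,4,5,8} D(U)={3,4,7,8}: no change
Constraint 3 (Y != X) on D(Y)={2,4,5,8} D(X)={3,5,7}: no change
Constraint 4 (X + Y = V) on D(X)={3,5,7} D(Y)={2,4,5,8} D(V)={2,5,7,8}: X {3,5,7}->{3,5}; Y {2,4,5,8}->{2,4,5}; V {2,5,7,8}->{5,7,8}
So after constraint 4: D(V)={5,7,8}, size = 3

Answer: 3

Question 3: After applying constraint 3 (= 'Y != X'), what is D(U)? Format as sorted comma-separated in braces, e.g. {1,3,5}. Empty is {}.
Constraint 1 (U != Y) on D(U)={3,4,7,8} D(Y)={2,4,5,8}: no change
Constraint 2 (Y != U) on D(Y)={2,4,5,8} D(U)={3,4,7,8}: no change
Constraint 3 (Y != X) on D(Y)={2,4,5,8} D(X)={3,5,7}: no change
So after constraint 3: D(U) = {3,4,7,8}

Answer: {3,4,7,8}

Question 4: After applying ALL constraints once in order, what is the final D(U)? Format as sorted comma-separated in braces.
Answer: {3,4,7,8}

Derivation:
Constraint 1 (U != Y) on D(U)={3,4,7,8} D(Y)={2,4,5,8}: no change
Constraint 2 (Y != U) on D(Y)={2,4,5,8} D(U)={3,4,7,8}: no change
Constraint 3 (Y != X) on D(Y)={2,4,5,8} D(X)={3,5,7}: no change
Constraint 4 (X + Y = V) on D(X)={3,5,7} D(Y)={2,4,5,8} D(V)={2,5,7,8}: X {3,5,7}->{3,5}; Y {2,4,5,8}->{2,4,5}; V {2,5,7,8}->{5,7,8}
So after all 4 constraints: D(U) = {3,4,7,8}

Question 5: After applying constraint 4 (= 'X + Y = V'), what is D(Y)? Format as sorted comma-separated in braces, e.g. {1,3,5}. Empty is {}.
Answer: {2,4,5}

Derivation:
Constraint 1 (U != Y) on D(U)={3,4,7,8} D(Y)={2,4,5,8}: no change
Constraint 2 (Y != U) on D(Y)={2,4,5,8} D(U)={3,4,7,8}: no change
Constraint 3 (Y != X) on D(Y)={2,4,5,8} D(X)={3,5,7}: no change
Constraint 4 (X + Y = V) on D(X)={3,5,7} D(Y)={2,4,5,8} D(V)={2,5,7,8}: X {3,5,7}->{3,5}; Y {2,4,5,8}->{2,4,5}; V {2,5,7,8}->{5,7,8}
So after constraint 4: D(Y) = {2,4,5}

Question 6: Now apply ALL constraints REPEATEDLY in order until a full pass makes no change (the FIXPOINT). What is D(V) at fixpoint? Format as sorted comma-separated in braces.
pass 0 (initial): D(V)={2,5,7,8}
pass 1: V {2,5,7,8}->{5,7,8}; X {3,5,7}->{3,5}; Y {2,4,5,8}->{2,4,5}
pass 2: no change
Fixpoint after 2 passes: D(V) = {5,7,8}

Answer: {5,7,8}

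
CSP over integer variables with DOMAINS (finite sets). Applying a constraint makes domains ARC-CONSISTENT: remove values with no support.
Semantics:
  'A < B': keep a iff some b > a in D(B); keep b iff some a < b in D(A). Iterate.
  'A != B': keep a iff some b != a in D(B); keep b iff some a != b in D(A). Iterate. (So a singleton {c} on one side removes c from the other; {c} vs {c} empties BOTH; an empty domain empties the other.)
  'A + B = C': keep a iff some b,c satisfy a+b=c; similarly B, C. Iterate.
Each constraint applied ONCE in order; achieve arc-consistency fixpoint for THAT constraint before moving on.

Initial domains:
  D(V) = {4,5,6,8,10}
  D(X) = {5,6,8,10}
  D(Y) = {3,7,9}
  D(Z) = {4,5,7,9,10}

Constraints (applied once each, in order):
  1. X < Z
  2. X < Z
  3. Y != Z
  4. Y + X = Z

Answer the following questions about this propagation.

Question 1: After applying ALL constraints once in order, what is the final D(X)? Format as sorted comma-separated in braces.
Answer: {6}

Derivation:
Constraint 1 (X < Z) on D(X)={5,6,8,10} D(Z)={4,5,7,9,10}: X {5,6,8,10}->{5,6,8}; Z {4,5,7,9,10}->{7,9,10}
Constraint 2 (X < Z) on D(X)={5,6,8} D(Z)={7,9,10}: no change
Constraint 3 (Y != Z) on D(Y)={3,7,9} D(Z)={7,9,10}: no change
Constraint 4 (Y + X = Z) on D(Y)={3,7,9} D(X)={5,6,8} D(Z)={7,9,10}: Y {3,7,9}->{3}; X {5,6,8}->{6}; Z {7,9,10}->{9}
So after all 4 constraints: D(X) = {6}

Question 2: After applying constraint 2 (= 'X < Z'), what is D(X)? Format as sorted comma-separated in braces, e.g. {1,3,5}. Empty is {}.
Constraint 1 (X < Z) on D(X)={5,6,8,10} D(Z)={4,5,7,9,10}: X {5,6,8,10}->{5,6,8}; Z {4,5,7,9,10}->{7,9,10}
Constraint 2 (X < Z) on D(X)={5,6,8} D(Z)={7,9,10}: no change
So after constraint 2: D(X) = {5,6,8}

Answer: {5,6,8}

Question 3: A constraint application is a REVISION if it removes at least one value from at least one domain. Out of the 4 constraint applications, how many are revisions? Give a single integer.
Constraint 1 (X < Z) on D(X)={5,6,8,10} D(Z)={4,5,7,9,10}: X {5,6,8,10}->{5,6,8}; Z {4,5,7,9,10}->{7,9,10} => REVISION
Constraint 2 (X < Z) on D(X)={5,6,8} D(Z)={7,9,10}: no change => not a revision
Constraint 3 (Y != Z) on D(Y)={3,7,9} D(Z)={7,9,10}: no change => not a revision
Constraint 4 (Y + X = Z) on D(Y)={3,7,9} D(X)={5,6,8} D(Z)={7,9,10}: Y {3,7,9}->{3}; X {5,6,8}->{6}; Z {7,9,10}->{9} => REVISION
Total revisions = 2

Answer: 2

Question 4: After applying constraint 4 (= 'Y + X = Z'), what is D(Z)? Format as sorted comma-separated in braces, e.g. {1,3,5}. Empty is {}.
Answer: {9}

Derivation:
Constraint 1 (X < Z) on D(X)={5,6,8,10} D(Z)={4,5,7,9,10}: X {5,6,8,10}->{5,6,8}; Z {4,5,7,9,10}->{7,9,10}
Constraint 2 (X < Z) on D(X)={5,6,8} D(Z)={7,9,10}: no change
Constraint 3 (Y != Z) on D(Y)={3,7,9} D(Z)={7,9,10}: no change
Constraint 4 (Y + X = Z) on D(Y)={3,7,9} D(X)={5,6,8} D(Z)={7,9,10}: Y {3,7,9}->{3}; X {5,6,8}->{6}; Z {7,9,10}->{9}
So after constraint 4: D(Z) = {9}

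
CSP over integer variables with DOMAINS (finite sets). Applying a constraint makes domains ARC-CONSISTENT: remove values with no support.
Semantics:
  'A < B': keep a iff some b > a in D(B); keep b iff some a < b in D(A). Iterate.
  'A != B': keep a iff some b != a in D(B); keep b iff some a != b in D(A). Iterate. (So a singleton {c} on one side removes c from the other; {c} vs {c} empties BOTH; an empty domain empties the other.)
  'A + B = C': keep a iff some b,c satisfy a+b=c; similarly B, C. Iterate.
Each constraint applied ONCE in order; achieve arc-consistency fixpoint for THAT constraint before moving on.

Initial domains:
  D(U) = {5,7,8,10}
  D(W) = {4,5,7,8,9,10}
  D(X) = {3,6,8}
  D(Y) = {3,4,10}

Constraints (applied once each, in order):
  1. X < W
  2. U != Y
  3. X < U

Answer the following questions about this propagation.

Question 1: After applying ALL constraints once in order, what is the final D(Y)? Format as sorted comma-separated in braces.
Constraint 1 (X < W) on D(X)={3,6,8} D(W)={4,5,7,8,9,10}: no change
Constraint 2 (U != Y) on D(U)={5,7,8,10} D(Y)={3,4,10}: no change
Constraint 3 (X < U) on D(X)={3,6,8} D(U)={5,7,8,10}: no change
So after all 3 constraints: D(Y) = {3,4,10}

Answer: {3,4,10}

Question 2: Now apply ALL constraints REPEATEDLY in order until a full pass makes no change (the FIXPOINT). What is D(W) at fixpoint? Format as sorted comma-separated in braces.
Answer: {4,5,7,8,9,10}

Derivation:
pass 0 (initial): D(W)={4,5,7,8,9,10}
pass 1: no change
Fixpoint after 1 passes: D(W) = {4,5,7,8,9,10}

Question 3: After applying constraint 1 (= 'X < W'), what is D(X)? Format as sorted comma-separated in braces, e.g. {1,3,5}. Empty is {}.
Constraint 1 (X < W) on D(X)={3,6,8} D(W)={4,5,7,8,9,10}: no change
So after constraint 1: D(X) = {3,6,8}

Answer: {3,6,8}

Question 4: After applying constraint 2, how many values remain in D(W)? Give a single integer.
Constraint 1 (X < W) on D(X)={3,6,8} D(W)={4,5,7,8,9,10}: no change
Constraint 2 (U != Y) on D(U)={5,7,8,10} D(Y)={3,4,10}: no change
So after constraint 2: D(W)={4,5,7,8,9,10}, size = 6

Answer: 6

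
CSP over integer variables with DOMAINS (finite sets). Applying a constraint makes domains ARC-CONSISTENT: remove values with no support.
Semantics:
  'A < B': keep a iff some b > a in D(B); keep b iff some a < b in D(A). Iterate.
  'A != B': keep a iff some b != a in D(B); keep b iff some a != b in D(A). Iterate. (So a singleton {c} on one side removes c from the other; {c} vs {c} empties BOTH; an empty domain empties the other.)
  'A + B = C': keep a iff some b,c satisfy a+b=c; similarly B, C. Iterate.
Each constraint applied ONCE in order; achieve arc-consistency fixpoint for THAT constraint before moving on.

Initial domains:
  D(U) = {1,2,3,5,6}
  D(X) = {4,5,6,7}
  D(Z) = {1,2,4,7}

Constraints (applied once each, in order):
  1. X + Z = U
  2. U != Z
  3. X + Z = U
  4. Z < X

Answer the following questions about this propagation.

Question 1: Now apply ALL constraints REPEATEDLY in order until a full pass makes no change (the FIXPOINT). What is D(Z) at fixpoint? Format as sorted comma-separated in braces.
pass 0 (initial): D(Z)={1,2,4,7}
pass 1: U {1,2,3,5,6}->{5,6}; X {4,5,6,7}->{4,5}; Z {1,2,4,7}->{1,2}
pass 2: no change
Fixpoint after 2 passes: D(Z) = {1,2}

Answer: {1,2}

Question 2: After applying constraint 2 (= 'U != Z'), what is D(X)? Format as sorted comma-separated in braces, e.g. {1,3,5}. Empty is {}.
Answer: {4,5}

Derivation:
Constraint 1 (X + Z = U) on D(X)={4,5,6,7} D(Z)={1,2,4,7} D(U)={1,2,3,5,6}: X {4,5,6,7}->{4,5}; Z {1,2,4,7}->{1,2}; U {1,2,3,5,6}->{5,6}
Constraint 2 (U != Z) on D(U)={5,6} D(Z)={1,2}: no change
So after constraint 2: D(X) = {4,5}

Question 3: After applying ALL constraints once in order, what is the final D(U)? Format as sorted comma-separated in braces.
Constraint 1 (X + Z = U) on D(X)={4,5,6,7} D(Z)={1,2,4,7} D(U)={1,2,3,5,6}: X {4,5,6,7}->{4,5}; Z {1,2,4,7}->{1,2}; U {1,2,3,5,6}->{5,6}
Constraint 2 (U != Z) on D(U)={5,6} D(Z)={1,2}: no change
Constraint 3 (X + Z = U) on D(X)={4,5} D(Z)={1,2} D(U)={5,6}: no change
Constraint 4 (Z < X) on D(Z)={1,2} D(X)={4,5}: no change
So after all 4 constraints: D(U) = {5,6}

Answer: {5,6}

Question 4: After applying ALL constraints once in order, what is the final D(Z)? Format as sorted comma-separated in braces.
Constraint 1 (X + Z = U) on D(X)={4,5,6,7} D(Z)={1,2,4,7} D(U)={1,2,3,5,6}: X {4,5,6,7}->{4,5}; Z {1,2,4,7}->{1,2}; U {1,2,3,5,6}->{5,6}
Constraint 2 (U != Z) on D(U)={5,6} D(Z)={1,2}: no change
Constraint 3 (X + Z = U) on D(X)={4,5} D(Z)={1,2} D(U)={5,6}: no change
Constraint 4 (Z < X) on D(Z)={1,2} D(X)={4,5}: no change
So after all 4 constraints: D(Z) = {1,2}

Answer: {1,2}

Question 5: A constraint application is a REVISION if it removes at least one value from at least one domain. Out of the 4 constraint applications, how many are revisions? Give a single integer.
Constraint 1 (X + Z = U) on D(X)={4,5,6,7} D(Z)={1,2,4,7} D(U)={1,2,3,5,6}: X {4,5,6,7}->{4,5}; Z {1,2,4,7}->{1,2}; U {1,2,3,5,6}->{5,6} => REVISION
Constraint 2 (U != Z) on D(U)={5,6} D(Z)={1,2}: no change => not a revision
Constraint 3 (X + Z = U) on D(X)={4,5} D(Z)={1,2} D(U)={5,6}: no change => not a revision
Constraint 4 (Z < X) on D(Z)={1,2} D(X)={4,5}: no change => not a revision
Total revisions = 1

Answer: 1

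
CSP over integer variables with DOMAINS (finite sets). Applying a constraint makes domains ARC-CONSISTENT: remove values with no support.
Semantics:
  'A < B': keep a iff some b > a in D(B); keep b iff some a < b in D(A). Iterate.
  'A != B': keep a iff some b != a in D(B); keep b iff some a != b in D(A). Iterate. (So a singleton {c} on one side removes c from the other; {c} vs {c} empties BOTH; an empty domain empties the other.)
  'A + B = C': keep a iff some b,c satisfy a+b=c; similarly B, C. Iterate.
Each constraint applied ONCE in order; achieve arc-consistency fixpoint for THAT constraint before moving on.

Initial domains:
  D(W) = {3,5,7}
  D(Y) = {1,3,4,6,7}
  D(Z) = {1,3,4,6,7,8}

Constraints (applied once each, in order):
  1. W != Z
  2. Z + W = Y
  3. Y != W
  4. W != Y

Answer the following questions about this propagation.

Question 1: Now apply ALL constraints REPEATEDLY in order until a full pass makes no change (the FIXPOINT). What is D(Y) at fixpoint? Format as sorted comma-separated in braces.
Answer: {4,6,7}

Derivation:
pass 0 (initial): D(Y)={1,3,4,6,7}
pass 1: W {3,5,7}->{3,5}; Y {1,3,4,6,7}->{4,6,7}; Z {1,3,4,6,7,8}->{1,3,4}
pass 2: no change
Fixpoint after 2 passes: D(Y) = {4,6,7}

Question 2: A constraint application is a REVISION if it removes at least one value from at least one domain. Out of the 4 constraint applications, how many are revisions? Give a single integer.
Constraint 1 (W != Z) on D(W)={3,5,7} D(Z)={1,3,4,6,7,8}: no change => not a revision
Constraint 2 (Z + W = Y) on D(Z)={1,3,4,6,7,8} D(W)={3,5,7} D(Y)={1,3,4,6,7}: Z {1,3,4,6,7,8}->{1,3,4}; W {3,5,7}->{3,5}; Y {1,3,4,6,7}->{4,6,7} => REVISION
Constraint 3 (Y != W) on D(Y)={4,6,7} D(W)={3,5}: no change => not a revision
Constraint 4 (W != Y) on D(W)={3,5} D(Y)={4,6,7}: no change => not a revision
Total revisions = 1

Answer: 1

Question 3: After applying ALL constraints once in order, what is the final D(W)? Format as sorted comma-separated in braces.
Constraint 1 (W != Z) on D(W)={3,5,7} D(Z)={1,3,4,6,7,8}: no change
Constraint 2 (Z + W = Y) on D(Z)={1,3,4,6,7,8} D(W)={3,5,7} D(Y)={1,3,4,6,7}: Z {1,3,4,6,7,8}->{1,3,4}; W {3,5,7}->{3,5}; Y {1,3,4,6,7}->{4,6,7}
Constraint 3 (Y != W) on D(Y)={4,6,7} D(W)={3,5}: no change
Constraint 4 (W != Y) on D(W)={3,5} D(Y)={4,6,7}: no change
So after all 4 constraints: D(W) = {3,5}

Answer: {3,5}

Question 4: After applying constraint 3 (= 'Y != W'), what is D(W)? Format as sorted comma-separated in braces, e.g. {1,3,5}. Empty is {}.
Answer: {3,5}

Derivation:
Constraint 1 (W != Z) on D(W)={3,5,7} D(Z)={1,3,4,6,7,8}: no change
Constraint 2 (Z + W = Y) on D(Z)={1,3,4,6,7,8} D(W)={3,5,7} D(Y)={1,3,4,6,7}: Z {1,3,4,6,7,8}->{1,3,4}; W {3,5,7}->{3,5}; Y {1,3,4,6,7}->{4,6,7}
Constraint 3 (Y != W) on D(Y)={4,6,7} D(W)={3,5}: no change
So after constraint 3: D(W) = {3,5}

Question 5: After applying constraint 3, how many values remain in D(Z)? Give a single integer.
Answer: 3

Derivation:
Constraint 1 (W != Z) on D(W)={3,5,7} D(Z)={1,3,4,6,7,8}: no change
Constraint 2 (Z + W = Y) on D(Z)={1,3,4,6,7,8} D(W)={3,5,7} D(Y)={1,3,4,6,7}: Z {1,3,4,6,7,8}->{1,3,4}; W {3,5,7}->{3,5}; Y {1,3,4,6,7}->{4,6,7}
Constraint 3 (Y != W) on D(Y)={4,6,7} D(W)={3,5}: no change
So after constraint 3: D(Z)={1,3,4}, size = 3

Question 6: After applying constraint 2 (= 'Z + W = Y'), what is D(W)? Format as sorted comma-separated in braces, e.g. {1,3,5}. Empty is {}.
Constraint 1 (W != Z) on D(W)={3,5,7} D(Z)={1,3,4,6,7,8}: no change
Constraint 2 (Z + W = Y) on D(Z)={1,3,4,6,7,8} D(W)={3,5,7} D(Y)={1,3,4,6,7}: Z {1,3,4,6,7,8}->{1,3,4}; W {3,5,7}->{3,5}; Y {1,3,4,6,7}->{4,6,7}
So after constraint 2: D(W) = {3,5}

Answer: {3,5}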